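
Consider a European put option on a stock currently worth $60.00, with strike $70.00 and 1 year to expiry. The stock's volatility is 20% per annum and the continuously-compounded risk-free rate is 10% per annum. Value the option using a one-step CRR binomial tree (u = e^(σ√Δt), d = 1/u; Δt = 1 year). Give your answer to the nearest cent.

CRR parameters: u = e^(σ√Δt) = e^(0.2·√1) = 1.2214, d = 1/u = 0.8187
Per-period rate: rΔt = 0.1·1 = 0.1, so R = e^0.1 = 1.1052
Risk-neutral probability p = (e^0.1 − 0.8187)/(1.2214 − 0.8187) = 0.2864/0.4027 = 0.7113
Terminal stock prices: S_u = 73.28, S_d = 49.12
Terminal payoffs (K − S): max(-3.284, 0) = 0, max(20.88, 0) = 20.88
Node 0 (S = 60): V_0 = e^(−0.1)·[0.7113·0.0000 + 0.2887·20.8762] = 5.4525

$5.45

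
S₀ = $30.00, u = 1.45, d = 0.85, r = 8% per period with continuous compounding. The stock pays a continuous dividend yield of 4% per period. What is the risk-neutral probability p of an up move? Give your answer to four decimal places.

p = 0.3180

Per-period risk-free factor R = e^0.08 = 1.0833; dividend-adjusted growth = e^(0.08−0.04) = 1.0408.
Risk-neutral probability p = (1.0408 − 0.85)/(1.45 − 0.85) = 0.1908/0.6000 = 0.3180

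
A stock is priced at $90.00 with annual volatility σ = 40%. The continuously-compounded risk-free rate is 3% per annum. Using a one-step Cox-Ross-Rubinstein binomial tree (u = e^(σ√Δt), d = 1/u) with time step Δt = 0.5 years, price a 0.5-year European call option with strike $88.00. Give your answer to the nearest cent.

CRR parameters: u = e^(σ√Δt) = e^(0.4·√0.5) = 1.3269, d = 1/u = 0.7536
Per-period rate: rΔt = 0.03·0.5 = 0.015, so R = e^0.015 = 1.0151
Risk-neutral probability p = (e^0.015 − 0.7536)/(1.3269 − 0.7536) = 0.2615/0.5733 = 0.4561
Terminal stock prices: S_u = 119.4, S_d = 67.83
Terminal payoffs (S − K): max(31.42, 0) = 31.42, max(-20.17, 0) = 0
Node 0 (S = 90): V_0 = e^(−0.015)·[0.4561·31.4207 + 0.5439·0.0000] = 14.1182

$14.12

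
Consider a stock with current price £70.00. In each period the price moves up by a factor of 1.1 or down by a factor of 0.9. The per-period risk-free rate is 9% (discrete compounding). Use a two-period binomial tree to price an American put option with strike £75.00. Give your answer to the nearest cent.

£5.00

Risk-neutral probability p = (1 + 0.09 − 0.9)/(1.1 − 0.9) = 0.1900/0.2000 = 0.9500
Terminal stock prices: S_uu = 84.7, S_ud = 69.3, S_dd = 56.7
Terminal payoffs (K − S): max(-9.7, 0) = 0, max(5.7, 0) = 5.7, max(18.3, 0) = 18.3
Node u (S = 77): continuation = 1/1.09·[0.9500·0.0000 + 0.0500·5.7000] = 0.2615; exercise value = 0.0000 ≤ continuation, so V_u = 0.2615
Node d (S = 63): continuation = 1/1.09·[0.9500·5.7000 + 0.0500·18.3000] = 5.8073; exercise value = 12.0000 > continuation, so V_d = 12.0000 (exercise)
Node 0 (S = 70): continuation = 1/1.09·[0.9500·0.2615 + 0.0500·12.0000] = 0.7783; exercise value = 5.0000 > continuation, so V_0 = 5.0000 (exercise)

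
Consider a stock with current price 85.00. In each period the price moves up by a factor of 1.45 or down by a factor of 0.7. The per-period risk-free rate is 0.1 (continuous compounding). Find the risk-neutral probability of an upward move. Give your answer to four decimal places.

p = 0.5402

Risk-neutral probability p = (e^0.1 − 0.7)/(1.45 − 0.7) = 0.4052/0.7500 = 0.5402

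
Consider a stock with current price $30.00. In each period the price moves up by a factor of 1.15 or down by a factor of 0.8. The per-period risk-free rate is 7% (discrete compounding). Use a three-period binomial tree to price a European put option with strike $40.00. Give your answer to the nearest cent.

Risk-neutral probability p = (1 + 0.07 − 0.8)/(1.15 − 0.8) = 0.2700/0.3500 = 0.7714
Terminal stock prices: S_uuu = 45.63, S_uud = 31.74, S_udd = 22.08, S_ddd = 15.36
Terminal payoffs (K − S): max(-5.626, 0) = 0, max(8.26, 0) = 8.26, max(17.92, 0) = 17.92, max(24.64, 0) = 24.64
Node uu (S = 39.67): V_uu = 1/1.07·[0.7714·0.0000 + 0.2286·8.2600] = 1.7645
Node ud (S = 27.6): V_ud = 1/1.07·[0.7714·8.2600 + 0.2286·17.9200] = 9.7832
Node dd (S = 19.2): V_dd = 1/1.07·[0.7714·17.9200 + 0.2286·24.6400] = 18.1832
Node u (S = 34.5): V_u = 1/1.07·[0.7714·1.7645 + 0.2286·9.7832] = 3.3620
Node d (S = 24): V_d = 1/1.07·[0.7714·9.7832 + 0.2286·18.1832] = 10.9375
Node 0 (S = 30): V_0 = 1/1.07·[0.7714·3.3620 + 0.2286·10.9375] = 4.7603

$4.76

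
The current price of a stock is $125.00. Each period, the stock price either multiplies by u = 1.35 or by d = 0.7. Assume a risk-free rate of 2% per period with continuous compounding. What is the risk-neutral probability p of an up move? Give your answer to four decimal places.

Risk-neutral probability p = (e^0.02 − 0.7)/(1.35 − 0.7) = 0.3202/0.6500 = 0.4926

p = 0.4926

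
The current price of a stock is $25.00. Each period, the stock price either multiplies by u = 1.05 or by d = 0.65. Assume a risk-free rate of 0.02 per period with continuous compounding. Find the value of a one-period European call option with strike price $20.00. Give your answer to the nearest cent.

$5.67

Risk-neutral probability p = (e^0.02 − 0.65)/(1.05 − 0.65) = 0.3702/0.4000 = 0.9255
Terminal stock prices: S_u = 26.25, S_d = 16.25
Terminal payoffs (S − K): max(6.25, 0) = 6.25, max(-3.75, 0) = 0
Node 0 (S = 25): V_0 = e^(−0.02)·[0.9255·6.2500 + 0.0745·0.0000] = 5.6699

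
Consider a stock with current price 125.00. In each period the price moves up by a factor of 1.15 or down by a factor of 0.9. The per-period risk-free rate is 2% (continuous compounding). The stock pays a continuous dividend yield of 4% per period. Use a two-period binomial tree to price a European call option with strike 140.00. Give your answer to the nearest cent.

Per-period risk-free factor R = e^0.02 = 1.0202; dividend-adjusted growth = e^(0.02−0.04) = 0.9802.
Risk-neutral probability p = (0.9802 − 0.9)/(1.15 − 0.9) = 0.0802/0.2500 = 0.3208
Terminal stock prices: S_uu = 165.3, S_ud = 129.4, S_dd = 101.2
Terminal payoffs (S − K): max(25.31, 0) = 25.31, max(-10.62, 0) = 0, max(-38.75, 0) = 0
Node u (S = 143.8): V_u = e^(−0.02)·[0.3208·25.3125 + 0.6792·0.0000] = 7.9593
Node d (S = 112.5): V_d = e^(−0.02)·[0.3208·0.0000 + 0.6792·0.0000] = 0.0000
Node 0 (S = 125): V_0 = e^(−0.02)·[0.3208·7.9593 + 0.6792·0.0000] = 2.5028

2.50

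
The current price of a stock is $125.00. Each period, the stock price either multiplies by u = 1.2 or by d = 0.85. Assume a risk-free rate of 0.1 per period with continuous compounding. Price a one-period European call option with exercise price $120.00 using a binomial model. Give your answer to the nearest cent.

Risk-neutral probability p = (e^0.1 − 0.85)/(1.2 − 0.85) = 0.2552/0.3500 = 0.7291
Terminal stock prices: S_u = 150, S_d = 106.2
Terminal payoffs (S − K): max(30, 0) = 30, max(-13.75, 0) = 0
Node 0 (S = 125): V_0 = e^(−0.1)·[0.7291·30.0000 + 0.2709·0.0000] = 19.7904

$19.79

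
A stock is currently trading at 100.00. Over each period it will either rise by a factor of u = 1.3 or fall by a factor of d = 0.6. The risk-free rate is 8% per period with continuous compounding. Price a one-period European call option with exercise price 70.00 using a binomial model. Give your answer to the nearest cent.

Risk-neutral probability p = (e^0.08 − 0.6)/(1.3 − 0.6) = 0.4833/0.7000 = 0.6904
Terminal stock prices: S_u = 130, S_d = 60
Terminal payoffs (S − K): max(60, 0) = 60, max(-10, 0) = 0
Node 0 (S = 100): V_0 = e^(−0.08)·[0.6904·60.0000 + 0.3096·0.0000] = 38.2397

38.24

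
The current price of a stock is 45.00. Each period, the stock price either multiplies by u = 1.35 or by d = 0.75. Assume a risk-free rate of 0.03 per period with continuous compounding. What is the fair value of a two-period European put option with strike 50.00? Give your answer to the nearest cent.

Risk-neutral probability p = (e^0.03 − 0.75)/(1.35 − 0.75) = 0.2805/0.6000 = 0.4674
Terminal stock prices: S_uu = 82.01, S_ud = 45.56, S_dd = 25.31
Terminal payoffs (K − S): max(-32.01, 0) = 0, max(4.437, 0) = 4.437, max(24.69, 0) = 24.69
Node u (S = 60.75): V_u = e^(−0.03)·[0.4674·0.0000 + 0.5326·4.4375] = 2.2935
Node d (S = 33.75): V_d = e^(−0.03)·[0.4674·4.4375 + 0.5326·24.6875] = 14.7723
Node 0 (S = 45): V_0 = e^(−0.03)·[0.4674·2.2935 + 0.5326·14.7723] = 8.6752

8.68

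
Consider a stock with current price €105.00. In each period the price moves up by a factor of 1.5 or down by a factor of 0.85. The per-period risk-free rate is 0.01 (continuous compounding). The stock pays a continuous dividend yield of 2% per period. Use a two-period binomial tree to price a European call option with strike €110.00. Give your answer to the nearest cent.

€13.66

Per-period risk-free factor R = e^0.01 = 1.0101; dividend-adjusted growth = e^(0.01−0.02) = 0.9900.
Risk-neutral probability p = (0.9900 − 0.85)/(1.5 − 0.85) = 0.1400/0.6500 = 0.2155
Terminal stock prices: S_uu = 236.2, S_ud = 133.9, S_dd = 75.86
Terminal payoffs (S − K): max(126.2, 0) = 126.2, max(23.88, 0) = 23.88, max(-34.14, 0) = 0
Node u (S = 157.5): V_u = e^(−0.01)·[0.2155·126.2500 + 0.7845·23.8750] = 45.4758
Node d (S = 89.25): V_d = e^(−0.01)·[0.2155·23.8750 + 0.7845·0.0000] = 5.0930
Node 0 (S = 105): V_0 = e^(−0.01)·[0.2155·45.4758 + 0.7845·5.0930] = 13.6566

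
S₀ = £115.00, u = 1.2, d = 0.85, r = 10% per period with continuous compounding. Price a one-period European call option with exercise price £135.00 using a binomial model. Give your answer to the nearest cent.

£1.98

Risk-neutral probability p = (e^0.1 − 0.85)/(1.2 − 0.85) = 0.2552/0.3500 = 0.7291
Terminal stock prices: S_u = 138, S_d = 97.75
Terminal payoffs (S − K): max(3, 0) = 3, max(-37.25, 0) = 0
Node 0 (S = 115): V_0 = e^(−0.1)·[0.7291·3.0000 + 0.2709·0.0000] = 1.9790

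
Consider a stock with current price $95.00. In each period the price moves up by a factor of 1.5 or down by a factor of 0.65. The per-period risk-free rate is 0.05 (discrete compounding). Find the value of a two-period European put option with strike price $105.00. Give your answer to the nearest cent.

$22.08

Risk-neutral probability p = (1 + 0.05 − 0.65)/(1.5 − 0.65) = 0.4000/0.8500 = 0.4706
Terminal stock prices: S_uu = 213.8, S_ud = 92.62, S_dd = 40.14
Terminal payoffs (K − S): max(-108.8, 0) = 0, max(12.38, 0) = 12.38, max(64.86, 0) = 64.86
Node u (S = 142.5): V_u = 1/1.05·[0.4706·0.0000 + 0.5294·12.3750] = 6.2395
Node d (S = 61.75): V_d = 1/1.05·[0.4706·12.3750 + 0.5294·64.8625] = 38.2500
Node 0 (S = 95): V_0 = 1/1.05·[0.4706·6.2395 + 0.5294·38.2500] = 22.0821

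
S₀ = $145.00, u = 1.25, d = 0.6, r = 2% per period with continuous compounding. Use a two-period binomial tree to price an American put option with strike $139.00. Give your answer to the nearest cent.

$24.66

Risk-neutral probability p = (e^0.02 − 0.6)/(1.25 − 0.6) = 0.4202/0.6500 = 0.6465
Terminal stock prices: S_uu = 226.6, S_ud = 108.8, S_dd = 52.2
Terminal payoffs (K − S): max(-87.56, 0) = 0, max(30.25, 0) = 30.25, max(86.8, 0) = 86.8
Node u (S = 181.2): continuation = e^(−0.02)·[0.6465·0.0000 + 0.3535·30.2500] = 10.4827; exercise value = 0.0000 ≤ continuation, so V_u = 10.4827
Node d (S = 87): continuation = e^(−0.02)·[0.6465·30.2500 + 0.3535·86.8000] = 49.2476; exercise value = 52.0000 > continuation, so V_d = 52.0000 (exercise)
Node 0 (S = 145): continuation = e^(−0.02)·[0.6465·10.4827 + 0.3535·52.0000] = 24.6624; exercise value = 0.0000 ≤ continuation, so V_0 = 24.6624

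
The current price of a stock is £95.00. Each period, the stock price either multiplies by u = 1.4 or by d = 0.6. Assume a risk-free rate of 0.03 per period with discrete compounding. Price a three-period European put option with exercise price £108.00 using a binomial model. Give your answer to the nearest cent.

£26.90

Risk-neutral probability p = (1 + 0.03 − 0.6)/(1.4 − 0.6) = 0.4300/0.8000 = 0.5375
Terminal stock prices: S_uuu = 260.7, S_uud = 111.7, S_udd = 47.88, S_ddd = 20.52
Terminal payoffs (K − S): max(-152.7, 0) = 0, max(-3.72, 0) = 0, max(60.12, 0) = 60.12, max(87.48, 0) = 87.48
Node uu (S = 186.2): V_uu = 1/1.03·[0.5375·0.0000 + 0.4625·0.0000] = 0.0000
Node ud (S = 79.8): V_ud = 1/1.03·[0.5375·0.0000 + 0.4625·60.1200] = 26.9956
Node dd (S = 34.2): V_dd = 1/1.03·[0.5375·60.1200 + 0.4625·87.4800] = 70.6544
Node u (S = 133): V_u = 1/1.03·[0.5375·0.0000 + 0.4625·26.9956] = 12.1218
Node d (S = 57): V_d = 1/1.03·[0.5375·26.9956 + 0.4625·70.6544] = 45.8134
Node 0 (S = 95): V_0 = 1/1.03·[0.5375·12.1218 + 0.4625·45.8134] = 26.8973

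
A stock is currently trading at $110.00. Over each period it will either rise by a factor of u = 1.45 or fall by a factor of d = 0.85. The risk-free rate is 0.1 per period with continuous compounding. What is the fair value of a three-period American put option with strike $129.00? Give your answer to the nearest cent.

$19.89

Risk-neutral probability p = (e^0.1 − 0.85)/(1.45 − 0.85) = 0.2552/0.6000 = 0.4253
Terminal stock prices: S_uuu = 335.3, S_uud = 196.6, S_udd = 115.2, S_ddd = 67.55
Terminal payoffs (K − S): max(-206.3, 0) = 0, max(-67.58, 0) = 0, max(13.76, 0) = 13.76, max(61.45, 0) = 61.45
Node uu (S = 231.3): continuation = e^(−0.1)·[0.4253·0.0000 + 0.5747·0.0000] = 0.0000; exercise value = 0.0000 ≤ continuation, so V_uu = 0.0000
Node ud (S = 135.6): continuation = e^(−0.1)·[0.4253·0.0000 + 0.5747·13.7613] = 7.1562; exercise value = 0.0000 ≤ continuation, so V_ud = 7.1562
Node dd (S = 79.47): continuation = e^(−0.1)·[0.4253·13.7613 + 0.5747·61.4463] = 37.2490; exercise value = 49.5250 > continuation, so V_dd = 49.5250 (exercise)
Node u (S = 159.5): continuation = e^(−0.1)·[0.4253·0.0000 + 0.5747·7.1562] = 3.7214; exercise value = 0.0000 ≤ continuation, so V_u = 3.7214
Node d (S = 93.5): continuation = e^(−0.1)·[0.4253·7.1562 + 0.5747·49.5250] = 28.5080; exercise value = 35.5000 > continuation, so V_d = 35.5000 (exercise)
Node 0 (S = 110): continuation = e^(−0.1)·[0.4253·3.7214 + 0.5747·35.5000] = 19.8929; exercise value = 19.0000 ≤ continuation, so V_0 = 19.8929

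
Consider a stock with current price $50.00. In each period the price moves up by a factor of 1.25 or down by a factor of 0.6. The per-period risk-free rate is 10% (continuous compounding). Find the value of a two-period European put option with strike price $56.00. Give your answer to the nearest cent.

Risk-neutral probability p = (e^0.1 − 0.6)/(1.25 − 0.6) = 0.5052/0.6500 = 0.7772
Terminal stock prices: S_uu = 78.12, S_ud = 37.5, S_dd = 18
Terminal payoffs (K − S): max(-22.12, 0) = 0, max(18.5, 0) = 18.5, max(38, 0) = 38
Node u (S = 62.5): V_u = e^(−0.1)·[0.7772·0.0000 + 0.2228·18.5000] = 3.7298
Node d (S = 30): V_d = e^(−0.1)·[0.7772·18.5000 + 0.2228·38.0000] = 20.6709
Node 0 (S = 50): V_0 = e^(−0.1)·[0.7772·3.7298 + 0.2228·20.6709] = 6.7904

$6.79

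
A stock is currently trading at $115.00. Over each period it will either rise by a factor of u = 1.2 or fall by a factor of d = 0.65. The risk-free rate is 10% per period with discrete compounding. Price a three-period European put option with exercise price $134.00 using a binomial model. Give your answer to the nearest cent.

$12.31

Risk-neutral probability p = (1 + 0.1 − 0.65)/(1.2 − 0.65) = 0.4500/0.5500 = 0.8182
Terminal stock prices: S_uuu = 198.7, S_uud = 107.6, S_udd = 58.31, S_ddd = 31.58
Terminal payoffs (K − S): max(-64.72, 0) = 0, max(26.36, 0) = 26.36, max(75.69, 0) = 75.69, max(102.4, 0) = 102.4
Node uu (S = 165.6): V_uu = 1/1.1·[0.8182·0.0000 + 0.1818·26.3600] = 4.3570
Node ud (S = 89.7): V_ud = 1/1.1·[0.8182·26.3600 + 0.1818·75.6950] = 32.1182
Node dd (S = 48.59): V_dd = 1/1.1·[0.8182·75.6950 + 0.1818·102.4181] = 73.2307
Node u (S = 138): V_u = 1/1.1·[0.8182·4.3570 + 0.1818·32.1182] = 8.5496
Node d (S = 74.75): V_d = 1/1.1·[0.8182·32.1182 + 0.1818·73.2307] = 35.9938
Node 0 (S = 115): V_0 = 1/1.1·[0.8182·8.5496 + 0.1818·35.9938] = 12.3086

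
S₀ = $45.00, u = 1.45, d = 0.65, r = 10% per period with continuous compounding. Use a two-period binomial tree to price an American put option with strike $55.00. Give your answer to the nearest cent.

Risk-neutral probability p = (e^0.1 − 0.65)/(1.45 − 0.65) = 0.4552/0.8000 = 0.5690
Terminal stock prices: S_uu = 94.61, S_ud = 42.41, S_dd = 19.01
Terminal payoffs (K − S): max(-39.61, 0) = 0, max(12.59, 0) = 12.59, max(35.99, 0) = 35.99
Node u (S = 65.25): continuation = e^(−0.1)·[0.5690·0.0000 + 0.4310·12.5875] = 4.9093; exercise value = 0.0000 ≤ continuation, so V_u = 4.9093
Node d (S = 29.25): continuation = e^(−0.1)·[0.5690·12.5875 + 0.4310·35.9875] = 20.5161; exercise value = 25.7500 > continuation, so V_d = 25.7500 (exercise)
Node 0 (S = 45): continuation = e^(−0.1)·[0.5690·4.9093 + 0.4310·25.7500] = 12.5704; exercise value = 10.0000 ≤ continuation, so V_0 = 12.5704

$12.57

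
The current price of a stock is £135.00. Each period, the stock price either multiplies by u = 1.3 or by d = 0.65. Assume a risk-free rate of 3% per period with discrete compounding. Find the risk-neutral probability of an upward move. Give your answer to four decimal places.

Risk-neutral probability p = (1 + 0.03 − 0.65)/(1.3 − 0.65) = 0.3800/0.6500 = 0.5846

p = 0.5846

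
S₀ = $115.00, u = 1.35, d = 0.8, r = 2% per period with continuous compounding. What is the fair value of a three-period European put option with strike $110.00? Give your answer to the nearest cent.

$14.71

Risk-neutral probability p = (e^0.02 − 0.8)/(1.35 − 0.8) = 0.2202/0.5500 = 0.4004
Terminal stock prices: S_uuu = 282.9, S_uud = 167.7, S_udd = 99.36, S_ddd = 58.88
Terminal payoffs (K − S): max(-172.9, 0) = 0, max(-57.67, 0) = 0, max(10.64, 0) = 10.64, max(51.12, 0) = 51.12
Node uu (S = 209.6): V_uu = e^(−0.02)·[0.4004·0.0000 + 0.5996·0.0000] = 0.0000
Node ud (S = 124.2): V_ud = e^(−0.02)·[0.4004·0.0000 + 0.5996·10.6400] = 6.2538
Node dd (S = 73.6): V_dd = e^(−0.02)·[0.4004·10.6400 + 0.5996·51.1200] = 34.2219
Node u (S = 155.2): V_u = e^(−0.02)·[0.4004·0.0000 + 0.5996·6.2538] = 3.6757
Node d (S = 92): V_d = e^(−0.02)·[0.4004·6.2538 + 0.5996·34.2219] = 22.5685
Node 0 (S = 115): V_0 = e^(−0.02)·[0.4004·3.6757 + 0.5996·22.5685] = 14.7073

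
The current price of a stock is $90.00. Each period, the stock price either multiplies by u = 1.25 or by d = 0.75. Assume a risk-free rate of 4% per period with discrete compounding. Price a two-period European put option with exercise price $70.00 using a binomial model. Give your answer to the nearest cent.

Risk-neutral probability p = (1 + 0.04 − 0.75)/(1.25 − 0.75) = 0.2900/0.5000 = 0.5800
Terminal stock prices: S_uu = 140.6, S_ud = 84.38, S_dd = 50.62
Terminal payoffs (K − S): max(-70.62, 0) = 0, max(-14.38, 0) = 0, max(19.38, 0) = 19.38
Node u (S = 112.5): V_u = 1/1.04·[0.5800·0.0000 + 0.4200·0.0000] = 0.0000
Node d (S = 67.5): V_d = 1/1.04·[0.5800·0.0000 + 0.4200·19.3750] = 7.8245
Node 0 (S = 90): V_0 = 1/1.04·[0.5800·0.0000 + 0.4200·7.8245] = 3.1599

$3.16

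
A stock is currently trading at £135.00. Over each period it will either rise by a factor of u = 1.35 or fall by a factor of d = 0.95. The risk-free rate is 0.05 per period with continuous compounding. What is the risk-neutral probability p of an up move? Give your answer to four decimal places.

Risk-neutral probability p = (e^0.05 − 0.95)/(1.35 − 0.95) = 0.1013/0.4000 = 0.2532

p = 0.2532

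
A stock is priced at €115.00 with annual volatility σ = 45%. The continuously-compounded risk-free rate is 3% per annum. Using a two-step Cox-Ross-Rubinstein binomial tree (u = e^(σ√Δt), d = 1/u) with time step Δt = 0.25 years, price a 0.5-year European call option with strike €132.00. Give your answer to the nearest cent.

€10.10

CRR parameters: u = e^(σ√Δt) = e^(0.45·√0.25) = 1.2523, d = 1/u = 0.7985
Per-period rate: rΔt = 0.03·0.25 = 0.0075, so R = e^0.0075 = 1.0075
Risk-neutral probability p = (e^0.0075 − 0.7985)/(1.2523 − 0.7985) = 0.2090/0.4538 = 0.4606
Terminal stock prices: S_uu = 180.4, S_ud = 115, S_dd = 73.33
Terminal payoffs (S − K): max(48.36, 0) = 48.36, max(-17, 0) = 0, max(-58.67, 0) = 0
Node u (S = 144): V_u = e^(−0.0075)·[0.4606·48.3559 + 0.5394·0.0000] = 22.1051
Node d (S = 91.83): V_d = e^(−0.0075)·[0.4606·0.0000 + 0.5394·0.0000] = 0.0000
Node 0 (S = 115): V_0 = e^(−0.0075)·[0.4606·22.1051 + 0.5394·0.0000] = 10.1050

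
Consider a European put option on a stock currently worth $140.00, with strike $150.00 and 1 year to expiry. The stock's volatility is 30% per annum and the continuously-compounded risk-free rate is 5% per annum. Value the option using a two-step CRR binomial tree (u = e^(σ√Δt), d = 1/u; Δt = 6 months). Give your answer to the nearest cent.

CRR parameters: u = e^(σ√Δt) = e^(0.3·√0.5) = 1.2363, d = 1/u = 0.8089
Per-period rate: rΔt = 0.05·0.5 = 0.025, so R = e^0.025 = 1.0253
Risk-neutral probability p = (e^0.025 − 0.8089)/(1.2363 − 0.8089) = 0.2165/0.4275 = 0.5064
Terminal stock prices: S_uu = 214, S_ud = 140, S_dd = 91.6
Terminal payoffs (K − S): max(-63.99, 0) = 0, max(10, 0) = 10, max(58.4, 0) = 58.4
Node u (S = 173.1): V_u = e^(−0.025)·[0.5064·0.0000 + 0.4936·10.0000] = 4.8142
Node d (S = 113.2): V_d = e^(−0.025)·[0.5064·10.0000 + 0.4936·58.4048] = 33.0564
Node 0 (S = 140): V_0 = e^(−0.025)·[0.5064·4.8142 + 0.4936·33.0564] = 18.2918

$18.29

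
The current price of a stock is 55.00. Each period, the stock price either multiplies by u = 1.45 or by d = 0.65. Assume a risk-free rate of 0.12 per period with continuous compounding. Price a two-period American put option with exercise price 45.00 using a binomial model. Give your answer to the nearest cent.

Risk-neutral probability p = (e^0.12 − 0.65)/(1.45 − 0.65) = 0.4775/0.8000 = 0.5969
Terminal stock prices: S_uu = 115.6, S_ud = 51.84, S_dd = 23.24
Terminal payoffs (K − S): max(-70.64, 0) = 0, max(-6.837, 0) = 0, max(21.76, 0) = 21.76
Node u (S = 79.75): continuation = e^(−0.12)·[0.5969·0.0000 + 0.4031·0.0000] = 0.0000; exercise value = 0.0000 ≤ continuation, so V_u = 0.0000
Node d (S = 35.75): continuation = e^(−0.12)·[0.5969·0.0000 + 0.4031·21.7625] = 7.7810; exercise value = 9.2500 > continuation, so V_d = 9.2500 (exercise)
Node 0 (S = 55): continuation = e^(−0.12)·[0.5969·0.0000 + 0.4031·9.2500] = 3.3073; exercise value = 0.0000 ≤ continuation, so V_0 = 3.3073

3.31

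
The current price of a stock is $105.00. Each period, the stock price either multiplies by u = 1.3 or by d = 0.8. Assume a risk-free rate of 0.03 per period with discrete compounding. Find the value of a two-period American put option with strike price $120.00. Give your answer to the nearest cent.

Risk-neutral probability p = (1 + 0.03 − 0.8)/(1.3 − 0.8) = 0.2300/0.5000 = 0.4600
Terminal stock prices: S_uu = 177.5, S_ud = 109.2, S_dd = 67.2
Terminal payoffs (K − S): max(-57.45, 0) = 0, max(10.8, 0) = 10.8, max(52.8, 0) = 52.8
Node u (S = 136.5): continuation = 1/1.03·[0.4600·0.0000 + 0.5400·10.8000] = 5.6621; exercise value = 0.0000 ≤ continuation, so V_u = 5.6621
Node d (S = 84): continuation = 1/1.03·[0.4600·10.8000 + 0.5400·52.8000] = 32.5049; exercise value = 36.0000 > continuation, so V_d = 36.0000 (exercise)
Node 0 (S = 105): continuation = 1/1.03·[0.4600·5.6621 + 0.5400·36.0000] = 21.4025; exercise value = 15.0000 ≤ continuation, so V_0 = 21.4025

$21.40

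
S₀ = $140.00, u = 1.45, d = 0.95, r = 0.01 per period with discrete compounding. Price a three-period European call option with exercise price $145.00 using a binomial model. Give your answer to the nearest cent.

$15.78

Risk-neutral probability p = (1 + 0.01 − 0.95)/(1.45 − 0.95) = 0.0600/0.5000 = 0.1200
Terminal stock prices: S_uuu = 426.8, S_uud = 279.6, S_udd = 183.2, S_ddd = 120
Terminal payoffs (S − K): max(281.8, 0) = 281.8, max(134.6, 0) = 134.6, max(38.21, 0) = 38.21, max(-24.97, 0) = 0
Node uu (S = 294.4): V_uu = 1/1.01·[0.1200·281.8075 + 0.8800·134.6325] = 150.7856
Node ud (S = 192.8): V_ud = 1/1.01·[0.1200·134.6325 + 0.8800·38.2075] = 49.2856
Node dd (S = 126.3): V_dd = 1/1.01·[0.1200·38.2075 + 0.8800·0.0000] = 4.5395
Node u (S = 203): V_u = 1/1.01·[0.1200·150.7856 + 0.8800·49.2856] = 60.8571
Node d (S = 133): V_d = 1/1.01·[0.1200·49.2856 + 0.8800·4.5395] = 9.8109
Node 0 (S = 140): V_0 = 1/1.01·[0.1200·60.8571 + 0.8800·9.8109] = 15.7787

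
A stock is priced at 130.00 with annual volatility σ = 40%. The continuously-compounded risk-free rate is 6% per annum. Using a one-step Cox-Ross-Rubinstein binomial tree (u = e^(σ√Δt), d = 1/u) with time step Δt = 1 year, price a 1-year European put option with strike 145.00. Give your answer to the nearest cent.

28.52

CRR parameters: u = e^(σ√Δt) = e^(0.4·√1) = 1.4918, d = 1/u = 0.6703
Per-period rate: rΔt = 0.06·1 = 0.06, so R = e^0.06 = 1.0618
Risk-neutral probability p = (e^0.06 − 0.6703)/(1.4918 − 0.6703) = 0.3915/0.8215 = 0.4766
Terminal stock prices: S_u = 193.9, S_d = 87.14
Terminal payoffs (K − S): max(-48.94, 0) = 0, max(57.86, 0) = 57.86
Node 0 (S = 130): V_0 = e^(−0.06)·[0.4766·0.0000 + 0.5234·57.8584] = 28.5204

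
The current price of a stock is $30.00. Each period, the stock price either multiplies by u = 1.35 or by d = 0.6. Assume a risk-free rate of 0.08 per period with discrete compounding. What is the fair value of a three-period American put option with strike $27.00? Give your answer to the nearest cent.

Risk-neutral probability p = (1 + 0.08 − 0.6)/(1.35 − 0.6) = 0.4800/0.7500 = 0.6400
Terminal stock prices: S_uuu = 73.81, S_uud = 32.8, S_udd = 14.58, S_ddd = 6.48
Terminal payoffs (K − S): max(-46.81, 0) = 0, max(-5.805, 0) = 0, max(12.42, 0) = 12.42, max(20.52, 0) = 20.52
Node uu (S = 54.68): continuation = 1/1.08·[0.6400·0.0000 + 0.3600·0.0000] = 0.0000; exercise value = 0.0000 ≤ continuation, so V_uu = 0.0000
Node ud (S = 24.3): continuation = 1/1.08·[0.6400·0.0000 + 0.3600·12.4200] = 4.1400; exercise value = 2.7000 ≤ continuation, so V_ud = 4.1400
Node dd (S = 10.8): continuation = 1/1.08·[0.6400·12.4200 + 0.3600·20.5200] = 14.2000; exercise value = 16.2000 > continuation, so V_dd = 16.2000 (exercise)
Node u (S = 40.5): continuation = 1/1.08·[0.6400·0.0000 + 0.3600·4.1400] = 1.3800; exercise value = 0.0000 ≤ continuation, so V_u = 1.3800
Node d (S = 18): continuation = 1/1.08·[0.6400·4.1400 + 0.3600·16.2000] = 7.8533; exercise value = 9.0000 > continuation, so V_d = 9.0000 (exercise)
Node 0 (S = 30): continuation = 1/1.08·[0.6400·1.3800 + 0.3600·9.0000] = 3.8178; exercise value = 0.0000 ≤ continuation, so V_0 = 3.8178

$3.82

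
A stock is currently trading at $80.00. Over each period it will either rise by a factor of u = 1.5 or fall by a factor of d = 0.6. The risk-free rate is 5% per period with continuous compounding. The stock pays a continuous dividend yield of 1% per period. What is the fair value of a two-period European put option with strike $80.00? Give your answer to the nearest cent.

$15.68

Per-period risk-free factor R = e^0.05 = 1.0513; dividend-adjusted growth = e^(0.05−0.01) = 1.0408.
Risk-neutral probability p = (1.0408 − 0.6)/(1.5 − 0.6) = 0.4408/0.9000 = 0.4898
Terminal stock prices: S_uu = 180, S_ud = 72, S_dd = 28.8
Terminal payoffs (K − S): max(-100, 0) = 0, max(8, 0) = 8, max(51.2, 0) = 51.2
Node u (S = 120): V_u = e^(−0.05)·[0.4898·0.0000 + 0.5102·8.0000] = 3.8826
Node d (S = 48): V_d = e^(−0.05)·[0.4898·8.0000 + 0.5102·51.2000] = 28.5760
Node 0 (S = 80): V_0 = e^(−0.05)·[0.4898·3.8826 + 0.5102·28.5760] = 15.6776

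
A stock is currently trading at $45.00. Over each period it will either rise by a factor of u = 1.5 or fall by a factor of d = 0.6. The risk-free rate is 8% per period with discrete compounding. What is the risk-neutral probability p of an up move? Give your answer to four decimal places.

Risk-neutral probability p = (1 + 0.08 − 0.6)/(1.5 − 0.6) = 0.4800/0.9000 = 0.5333

p = 0.5333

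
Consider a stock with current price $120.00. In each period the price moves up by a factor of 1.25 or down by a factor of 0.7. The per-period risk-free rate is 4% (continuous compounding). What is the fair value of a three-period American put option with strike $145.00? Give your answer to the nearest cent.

$32.77

Risk-neutral probability p = (e^0.04 − 0.7)/(1.25 − 0.7) = 0.3408/0.5500 = 0.6197
Terminal stock prices: S_uuu = 234.4, S_uud = 131.2, S_udd = 73.5, S_ddd = 41.16
Terminal payoffs (K − S): max(-89.38, 0) = 0, max(13.75, 0) = 13.75, max(71.5, 0) = 71.5, max(103.8, 0) = 103.8
Node uu (S = 187.5): continuation = e^(−0.04)·[0.6197·0.0000 + 0.3803·13.7500] = 5.0247; exercise value = 0.0000 ≤ continuation, so V_uu = 5.0247
Node ud (S = 105): continuation = e^(−0.04)·[0.6197·13.7500 + 0.3803·71.5000] = 34.3145; exercise value = 40.0000 > continuation, so V_ud = 40.0000 (exercise)
Node dd (S = 58.8): continuation = e^(−0.04)·[0.6197·71.5000 + 0.3803·103.8400] = 80.5145; exercise value = 86.2000 > continuation, so V_dd = 86.2000 (exercise)
Node u (S = 150): continuation = e^(−0.04)·[0.6197·5.0247 + 0.3803·40.0000] = 17.6087; exercise value = 0.0000 ≤ continuation, so V_u = 17.6087
Node d (S = 84): continuation = e^(−0.04)·[0.6197·40.0000 + 0.3803·86.2000] = 55.3145; exercise value = 61.0000 > continuation, so V_d = 61.0000 (exercise)
Node 0 (S = 120): continuation = e^(−0.04)·[0.6197·17.6087 + 0.3803·61.0000] = 32.7748; exercise value = 25.0000 ≤ continuation, so V_0 = 32.7748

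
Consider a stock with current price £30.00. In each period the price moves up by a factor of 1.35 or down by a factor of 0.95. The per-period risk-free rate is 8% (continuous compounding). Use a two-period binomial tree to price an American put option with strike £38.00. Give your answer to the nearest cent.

£8.00

Risk-neutral probability p = (e^0.08 − 0.95)/(1.35 − 0.95) = 0.1333/0.4000 = 0.3332
Terminal stock prices: S_uu = 54.68, S_ud = 38.48, S_dd = 27.07
Terminal payoffs (K − S): max(-16.68, 0) = 0, max(-0.475, 0) = 0, max(10.93, 0) = 10.93
Node u (S = 40.5): continuation = e^(−0.08)·[0.3332·0.0000 + 0.6668·0.0000] = 0.0000; exercise value = 0.0000 ≤ continuation, so V_u = 0.0000
Node d (S = 28.5): continuation = e^(−0.08)·[0.3332·0.0000 + 0.6668·10.9250] = 6.7245; exercise value = 9.5000 > continuation, so V_d = 9.5000 (exercise)
Node 0 (S = 30): continuation = e^(−0.08)·[0.3332·0.0000 + 0.6668·9.5000] = 5.8474; exercise value = 8.0000 > continuation, so V_0 = 8.0000 (exercise)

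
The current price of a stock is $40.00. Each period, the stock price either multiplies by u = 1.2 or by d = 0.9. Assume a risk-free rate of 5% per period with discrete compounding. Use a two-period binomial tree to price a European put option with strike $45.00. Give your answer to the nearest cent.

Risk-neutral probability p = (1 + 0.05 − 0.9)/(1.2 − 0.9) = 0.1500/0.3000 = 0.5000
Terminal stock prices: S_uu = 57.6, S_ud = 43.2, S_dd = 32.4
Terminal payoffs (K − S): max(-12.6, 0) = 0, max(1.8, 0) = 1.8, max(12.6, 0) = 12.6
Node u (S = 48): V_u = 1/1.05·[0.5000·0.0000 + 0.5000·1.8000] = 0.8571
Node d (S = 36): V_d = 1/1.05·[0.5000·1.8000 + 0.5000·12.6000] = 6.8571
Node 0 (S = 40): V_0 = 1/1.05·[0.5000·0.8571 + 0.5000·6.8571] = 3.6735

$3.67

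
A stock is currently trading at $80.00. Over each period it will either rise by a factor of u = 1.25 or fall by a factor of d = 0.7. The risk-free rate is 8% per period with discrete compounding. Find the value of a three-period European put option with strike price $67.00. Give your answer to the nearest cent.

$3.76

Risk-neutral probability p = (1 + 0.08 − 0.7)/(1.25 − 0.7) = 0.3800/0.5500 = 0.6909
Terminal stock prices: S_uuu = 156.2, S_uud = 87.5, S_udd = 49, S_ddd = 27.44
Terminal payoffs (K − S): max(-89.25, 0) = 0, max(-20.5, 0) = 0, max(18, 0) = 18, max(39.56, 0) = 39.56
Node uu (S = 125): V_uu = 1/1.08·[0.6909·0.0000 + 0.3091·0.0000] = 0.0000
Node ud (S = 70): V_ud = 1/1.08·[0.6909·0.0000 + 0.3091·18.0000] = 5.1515
Node dd (S = 39.2): V_dd = 1/1.08·[0.6909·18.0000 + 0.3091·39.5600] = 22.8370
Node u (S = 100): V_u = 1/1.08·[0.6909·0.0000 + 0.3091·5.1515] = 1.4743
Node d (S = 56): V_d = 1/1.08·[0.6909·5.1515 + 0.3091·22.8370] = 9.8314
Node 0 (S = 80): V_0 = 1/1.08·[0.6909·1.4743 + 0.3091·9.8314] = 3.7569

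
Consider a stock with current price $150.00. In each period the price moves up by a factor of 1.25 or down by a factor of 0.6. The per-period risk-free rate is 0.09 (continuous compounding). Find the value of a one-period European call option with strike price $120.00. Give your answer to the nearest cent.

$46.90

Risk-neutral probability p = (e^0.09 − 0.6)/(1.25 − 0.6) = 0.4942/0.6500 = 0.7603
Terminal stock prices: S_u = 187.5, S_d = 90
Terminal payoffs (S − K): max(67.5, 0) = 67.5, max(-30, 0) = 0
Node 0 (S = 150): V_0 = e^(−0.09)·[0.7603·67.5000 + 0.2397·0.0000] = 46.9012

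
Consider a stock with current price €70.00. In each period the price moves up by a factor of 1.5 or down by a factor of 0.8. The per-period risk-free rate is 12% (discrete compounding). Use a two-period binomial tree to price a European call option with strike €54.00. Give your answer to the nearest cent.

€29.11

Risk-neutral probability p = (1 + 0.12 − 0.8)/(1.5 − 0.8) = 0.3200/0.7000 = 0.4571
Terminal stock prices: S_uu = 157.5, S_ud = 84, S_dd = 44.8
Terminal payoffs (S − K): max(103.5, 0) = 103.5, max(30, 0) = 30, max(-9.2, 0) = 0
Node u (S = 105): V_u = 1/1.12·[0.4571·103.5000 + 0.5429·30.0000] = 56.7857
Node d (S = 56): V_d = 1/1.12·[0.4571·30.0000 + 0.5429·0.0000] = 12.2449
Node 0 (S = 70): V_0 = 1/1.12·[0.4571·56.7857 + 0.5429·12.2449] = 29.1129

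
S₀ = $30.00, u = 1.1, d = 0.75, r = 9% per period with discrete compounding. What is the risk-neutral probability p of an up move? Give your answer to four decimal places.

Risk-neutral probability p = (1 + 0.09 − 0.75)/(1.1 − 0.75) = 0.3400/0.3500 = 0.9714

p = 0.9714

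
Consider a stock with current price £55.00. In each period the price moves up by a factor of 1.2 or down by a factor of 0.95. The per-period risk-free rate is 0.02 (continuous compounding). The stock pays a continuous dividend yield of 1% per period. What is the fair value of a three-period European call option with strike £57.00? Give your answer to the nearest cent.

£3.76

Per-period risk-free factor R = e^0.02 = 1.0202; dividend-adjusted growth = e^(0.02−0.01) = 1.0101.
Risk-neutral probability p = (1.0101 − 0.95)/(1.2 − 0.95) = 0.0601/0.2500 = 0.2402
Terminal stock prices: S_uuu = 95.04, S_uud = 75.24, S_udd = 59.56, S_ddd = 47.16
Terminal payoffs (S − K): max(38.04, 0) = 38.04, max(18.24, 0) = 18.24, max(2.565, 0) = 2.565, max(-9.844, 0) = 0
Node uu (S = 79.2): V_uu = e^(−0.02)·[0.2402·38.0400 + 0.7598·18.2400] = 22.5406
Node ud (S = 62.7): V_ud = e^(−0.02)·[0.2402·18.2400 + 0.7598·2.5650] = 6.2048
Node dd (S = 49.64): V_dd = e^(−0.02)·[0.2402·2.5650 + 0.7598·0.0000] = 0.6039
Node u (S = 66): V_u = e^(−0.02)·[0.2402·22.5406 + 0.7598·6.2048] = 9.9281
Node d (S = 52.25): V_d = e^(−0.02)·[0.2402·6.2048 + 0.7598·0.6039] = 1.9107
Node 0 (S = 55): V_0 = e^(−0.02)·[0.2402·9.9281 + 0.7598·1.9107] = 3.7605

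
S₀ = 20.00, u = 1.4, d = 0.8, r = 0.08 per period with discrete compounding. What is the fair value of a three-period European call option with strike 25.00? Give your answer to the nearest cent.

Risk-neutral probability p = (1 + 0.08 − 0.8)/(1.4 − 0.8) = 0.2800/0.6000 = 0.4667
Terminal stock prices: S_uuu = 54.88, S_uud = 31.36, S_udd = 17.92, S_ddd = 10.24
Terminal payoffs (S − K): max(29.88, 0) = 29.88, max(6.36, 0) = 6.36, max(-7.08, 0) = 0, max(-14.76, 0) = 0
Node uu (S = 39.2): V_uu = 1/1.08·[0.4667·29.8800 + 0.5333·6.3600] = 16.0519
Node ud (S = 22.4): V_ud = 1/1.08·[0.4667·6.3600 + 0.5333·0.0000] = 2.7481
Node dd (S = 12.8): V_dd = 1/1.08·[0.4667·0.0000 + 0.5333·0.0000] = 0.0000
Node u (S = 28): V_u = 1/1.08·[0.4667·16.0519 + 0.5333·2.7481] = 8.2931
Node d (S = 16): V_d = 1/1.08·[0.4667·2.7481 + 0.5333·0.0000] = 1.1875
Node 0 (S = 20): V_0 = 1/1.08·[0.4667·8.2931 + 0.5333·1.1875] = 4.1698

4.17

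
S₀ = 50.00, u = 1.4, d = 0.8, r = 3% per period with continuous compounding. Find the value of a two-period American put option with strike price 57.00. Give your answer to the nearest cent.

Risk-neutral probability p = (e^0.03 − 0.8)/(1.4 − 0.8) = 0.2305/0.6000 = 0.3841
Terminal stock prices: S_uu = 98, S_ud = 56, S_dd = 32
Terminal payoffs (K − S): max(-41, 0) = 0, max(1, 0) = 1, max(25, 0) = 25
Node u (S = 70): continuation = e^(−0.03)·[0.3841·0.0000 + 0.6159·1.0000] = 0.5977; exercise value = 0.0000 ≤ continuation, so V_u = 0.5977
Node d (S = 40): continuation = e^(−0.03)·[0.3841·1.0000 + 0.6159·25.0000] = 15.3154; exercise value = 17.0000 > continuation, so V_d = 17.0000 (exercise)
Node 0 (S = 50): continuation = e^(−0.03)·[0.3841·0.5977 + 0.6159·17.0000] = 10.3838; exercise value = 7.0000 ≤ continuation, so V_0 = 10.3838

10.38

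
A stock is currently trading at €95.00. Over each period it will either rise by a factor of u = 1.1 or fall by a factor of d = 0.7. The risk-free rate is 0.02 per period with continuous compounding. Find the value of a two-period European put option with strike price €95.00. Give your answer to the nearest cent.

Risk-neutral probability p = (e^0.02 − 0.7)/(1.1 − 0.7) = 0.3202/0.4000 = 0.8005
Terminal stock prices: S_uu = 115, S_ud = 73.15, S_dd = 46.55
Terminal payoffs (K − S): max(-19.95, 0) = 0, max(21.85, 0) = 21.85, max(48.45, 0) = 48.45
Node u (S = 104.5): V_u = e^(−0.02)·[0.8005·0.0000 + 0.1995·21.8500] = 4.2727
Node d (S = 66.5): V_d = e^(−0.02)·[0.8005·21.8500 + 0.1995·48.4500] = 26.6189
Node 0 (S = 95): V_0 = e^(−0.02)·[0.8005·4.2727 + 0.1995·26.6189] = 8.5578

€8.56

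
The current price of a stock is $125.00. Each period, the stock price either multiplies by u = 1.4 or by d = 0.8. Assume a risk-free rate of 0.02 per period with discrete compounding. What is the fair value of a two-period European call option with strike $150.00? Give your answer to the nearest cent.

$12.28

Risk-neutral probability p = (1 + 0.02 − 0.8)/(1.4 − 0.8) = 0.2200/0.6000 = 0.3667
Terminal stock prices: S_uu = 245, S_ud = 140, S_dd = 80
Terminal payoffs (S − K): max(95, 0) = 95, max(-10, 0) = 0, max(-70, 0) = 0
Node u (S = 175): V_u = 1/1.02·[0.3667·95.0000 + 0.6333·0.0000] = 34.1503
Node d (S = 100): V_d = 1/1.02·[0.3667·0.0000 + 0.6333·0.0000] = 0.0000
Node 0 (S = 125): V_0 = 1/1.02·[0.3667·34.1503 + 0.6333·0.0000] = 12.2763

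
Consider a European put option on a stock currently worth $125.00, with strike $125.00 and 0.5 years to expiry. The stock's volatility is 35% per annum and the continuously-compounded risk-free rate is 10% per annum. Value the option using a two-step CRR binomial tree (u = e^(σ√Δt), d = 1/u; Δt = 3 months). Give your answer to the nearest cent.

CRR parameters: u = e^(σ√Δt) = e^(0.35·√0.25) = 1.1912, d = 1/u = 0.8395
Per-period rate: rΔt = 0.1·0.25 = 0.025, so R = e^0.025 = 1.0253
Risk-neutral probability p = (e^0.025 − 0.8395)/(1.1912 − 0.8395) = 0.1859/0.3518 = 0.5283
Terminal stock prices: S_uu = 177.4, S_ud = 125, S_dd = 88.09
Terminal payoffs (K − S): max(-52.38, 0) = 0, max(0, 0) = 0, max(36.91, 0) = 36.91
Node u (S = 148.9): V_u = e^(−0.025)·[0.5283·0.0000 + 0.4717·0.0000] = 0.0000
Node d (S = 104.9): V_d = e^(−0.025)·[0.5283·0.0000 + 0.4717·36.9140] = 16.9816
Node 0 (S = 125): V_0 = e^(−0.025)·[0.5283·0.0000 + 0.4717·16.9816] = 7.8121

$7.81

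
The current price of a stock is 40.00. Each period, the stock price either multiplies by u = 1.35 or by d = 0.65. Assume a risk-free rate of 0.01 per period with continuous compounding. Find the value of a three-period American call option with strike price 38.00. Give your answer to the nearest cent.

11.49

Risk-neutral probability p = (e^0.01 − 0.65)/(1.35 − 0.65) = 0.3601/0.7000 = 0.5144
Terminal stock prices: S_uuu = 98.42, S_uud = 47.39, S_udd = 22.82, S_ddd = 10.98
Terminal payoffs (S − K): max(60.42, 0) = 60.42, max(9.385, 0) = 9.385, max(-15.18, 0) = 0, max(-27.02, 0) = 0
Node uu (S = 72.9): continuation = e^(−0.01)·[0.5144·60.4150 + 0.4856·9.3850] = 35.2781; exercise value = 34.9000 ≤ continuation, so V_uu = 35.2781
Node ud (S = 35.1): continuation = e^(−0.01)·[0.5144·9.3850 + 0.4856·0.0000] = 4.7792; exercise value = 0.0000 ≤ continuation, so V_ud = 4.7792
Node dd (S = 16.9): continuation = e^(−0.01)·[0.5144·0.0000 + 0.4856·0.0000] = 0.0000; exercise value = 0.0000 ≤ continuation, so V_dd = 0.0000
Node u (S = 54): continuation = e^(−0.01)·[0.5144·35.2781 + 0.4856·4.7792] = 20.2629; exercise value = 16.0000 ≤ continuation, so V_u = 20.2629
Node d (S = 26): continuation = e^(−0.01)·[0.5144·4.7792 + 0.4856·0.0000] = 2.4338; exercise value = 0.0000 ≤ continuation, so V_d = 2.4338
Node 0 (S = 40): continuation = e^(−0.01)·[0.5144·20.2629 + 0.4856·2.4338] = 11.4888; exercise value = 2.0000 ≤ continuation, so V_0 = 11.4888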